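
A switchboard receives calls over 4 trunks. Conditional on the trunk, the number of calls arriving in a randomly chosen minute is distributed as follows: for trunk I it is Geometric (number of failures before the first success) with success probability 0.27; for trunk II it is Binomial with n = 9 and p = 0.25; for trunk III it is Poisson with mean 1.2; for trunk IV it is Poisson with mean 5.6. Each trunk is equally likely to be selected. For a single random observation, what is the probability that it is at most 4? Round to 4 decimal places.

Conditional on each trunk, P(X ≤ 4): I: 0.792693; II: 0.951073; III: 0.992254; IV: 0.34215.
By total probability, P(X ≤ 4) = 0.25·0.792693 + 0.25·0.951073 + 0.25·0.992254 + 0.25·0.34215 = 0.769542.

0.7695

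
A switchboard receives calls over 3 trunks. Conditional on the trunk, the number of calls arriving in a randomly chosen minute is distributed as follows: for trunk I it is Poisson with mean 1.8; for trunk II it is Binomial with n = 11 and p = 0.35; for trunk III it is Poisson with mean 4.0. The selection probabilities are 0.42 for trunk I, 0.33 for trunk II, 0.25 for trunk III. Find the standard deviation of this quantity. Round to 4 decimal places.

1.9169

Per component, I: μ=1.8, E[X²]=5.04; II: μ=3.85, E[X²]=17.325; III: μ=4, E[X²]=20.
E[X] = 0.42·1.8 + 0.33·3.85 + 0.25·4 = 3.0265.
E[X²] = 0.42·5.04 + 0.33·17.325 + 0.25·20 = 12.834.
Var(X) = E[X²] − (E[X])² = 12.834 − 9.1597 = 3.67435.
SD(X) = √3.67435 = 1.91686.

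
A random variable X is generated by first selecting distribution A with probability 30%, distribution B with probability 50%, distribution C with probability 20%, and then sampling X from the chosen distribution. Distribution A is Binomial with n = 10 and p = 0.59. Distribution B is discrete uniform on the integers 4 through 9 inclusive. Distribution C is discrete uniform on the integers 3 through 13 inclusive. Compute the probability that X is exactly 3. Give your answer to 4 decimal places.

0.0326

Conditional on each component, P(X = 3): A: 0.0479981; B: 0; C: 0.0909091.
By total probability, P(X = 3) = 0.3·0.0479981 + 0.5·0 + 0.2·0.0909091 = 0.0325813.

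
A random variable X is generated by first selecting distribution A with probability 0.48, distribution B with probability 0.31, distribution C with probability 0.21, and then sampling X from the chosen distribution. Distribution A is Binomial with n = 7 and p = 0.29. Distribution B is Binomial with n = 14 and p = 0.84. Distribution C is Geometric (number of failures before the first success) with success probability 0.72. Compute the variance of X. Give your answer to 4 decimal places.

24.1649

Per component, A: μ=2.03, E[X²]=5.5622; B: μ=11.76, E[X²]=140.179; C: μ=0.388889, E[X²]=0.691358.
E[X] = 0.48·2.03 + 0.31·11.76 + 0.21·0.388889 = 4.70167.
E[X²] = 0.48·5.5622 + 0.31·140.179 + 0.21·0.691358 = 46.2706.
Var(X) = E[X²] − (E[X])² = 46.2706 − 22.1057 = 24.1649.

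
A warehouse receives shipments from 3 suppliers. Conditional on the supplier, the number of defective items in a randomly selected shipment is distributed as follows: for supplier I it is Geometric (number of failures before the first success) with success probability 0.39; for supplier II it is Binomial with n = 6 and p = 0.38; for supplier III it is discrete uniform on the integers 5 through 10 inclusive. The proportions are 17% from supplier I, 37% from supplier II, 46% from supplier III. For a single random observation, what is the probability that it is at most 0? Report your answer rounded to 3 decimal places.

Conditional on each supplier, P(X ≤ 0): I: 0.39; II: 0.0568002; III: 0.
By total probability, P(X ≤ 0) = 0.17·0.39 + 0.37·0.0568002 + 0.46·0 = 0.0873161.

0.087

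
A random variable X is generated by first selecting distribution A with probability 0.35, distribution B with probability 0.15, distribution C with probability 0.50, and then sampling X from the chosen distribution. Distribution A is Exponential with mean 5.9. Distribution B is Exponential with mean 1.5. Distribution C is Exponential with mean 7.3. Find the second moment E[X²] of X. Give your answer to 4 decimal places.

78.3320

For each component E[X²] = Var + (mean)², giving A: 69.62; B: 4.5; C: 106.58.
Overall E[X²] = 0.35·69.62 + 0.15·4.5 + 0.5·106.58 = 78.332.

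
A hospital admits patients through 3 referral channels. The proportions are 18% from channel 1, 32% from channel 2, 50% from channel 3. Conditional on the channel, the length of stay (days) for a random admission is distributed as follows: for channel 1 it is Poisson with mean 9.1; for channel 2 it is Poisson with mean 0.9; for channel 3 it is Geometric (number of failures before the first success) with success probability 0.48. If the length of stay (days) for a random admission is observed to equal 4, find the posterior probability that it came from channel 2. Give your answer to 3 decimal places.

Likelihoods P(X=4 | ·): 1: 0.0319062; 2: 0.0111146; 3: 0.0350958.
Posterior ∝ prior × likelihood. Numerator for 2: 0.32·0.0111146 = 0.00355667.
Normalizing constant: 0.18·0.0319062 + 0.32·0.0111146 + 0.5·0.0350958 = 0.0268477.
P(2 | observation) = 0.00355667 / 0.0268477 = 0.132476.

0.132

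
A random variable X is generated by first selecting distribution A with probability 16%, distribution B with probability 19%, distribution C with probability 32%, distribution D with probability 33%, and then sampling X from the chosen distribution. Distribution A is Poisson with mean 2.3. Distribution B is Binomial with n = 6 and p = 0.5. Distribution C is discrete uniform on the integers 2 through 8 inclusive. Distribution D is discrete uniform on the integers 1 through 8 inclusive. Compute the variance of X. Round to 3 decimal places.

4.720

Per component, A: μ=2.3, E[X²]=7.59; B: μ=3, E[X²]=10.5; C: μ=5, E[X²]=29; D: μ=4.5, E[X²]=25.5.
E[X] = 0.16·2.3 + 0.19·3 + 0.32·5 + 0.33·4.5 = 4.023.
E[X²] = 0.16·7.59 + 0.19·10.5 + 0.32·29 + 0.33·25.5 = 20.9044.
Var(X) = E[X²] − (E[X])² = 20.9044 − 16.1845 = 4.71987.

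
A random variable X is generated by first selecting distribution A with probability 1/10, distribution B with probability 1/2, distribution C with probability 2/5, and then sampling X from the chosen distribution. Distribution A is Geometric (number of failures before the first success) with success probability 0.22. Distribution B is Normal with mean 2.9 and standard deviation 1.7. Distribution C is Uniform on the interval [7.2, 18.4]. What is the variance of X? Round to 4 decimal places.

Per component, A: μ=3.54545, E[X²]=28.686; B: μ=2.9, E[X²]=11.3; C: μ=12.8, E[X²]=174.293.
E[X] = 0.1·3.54545 + 0.5·2.9 + 0.4·12.8 = 6.92455.
E[X²] = 0.1·28.686 + 0.5·11.3 + 0.4·174.293 = 78.2359.
Var(X) = E[X²] − (E[X])² = 78.2359 − 47.9493 = 30.2866.

30.2866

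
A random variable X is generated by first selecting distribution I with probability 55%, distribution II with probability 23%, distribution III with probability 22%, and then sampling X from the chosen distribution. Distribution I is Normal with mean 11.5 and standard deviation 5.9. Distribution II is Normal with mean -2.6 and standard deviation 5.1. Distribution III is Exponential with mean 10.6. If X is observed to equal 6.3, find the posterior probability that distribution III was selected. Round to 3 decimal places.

0.282

Likelihoods f(6.3 | ·): I: 0.0458544; II: 0.0170627; III: 0.0520686.
Posterior ∝ prior × likelihood. Numerator for III: 0.22·0.0520686 = 0.0114551.
Normalizing constant: 0.55·0.0458544 + 0.23·0.0170627 + 0.22·0.0520686 = 0.0405994.
P(III | observation) = 0.0114551 / 0.0405994 = 0.282149.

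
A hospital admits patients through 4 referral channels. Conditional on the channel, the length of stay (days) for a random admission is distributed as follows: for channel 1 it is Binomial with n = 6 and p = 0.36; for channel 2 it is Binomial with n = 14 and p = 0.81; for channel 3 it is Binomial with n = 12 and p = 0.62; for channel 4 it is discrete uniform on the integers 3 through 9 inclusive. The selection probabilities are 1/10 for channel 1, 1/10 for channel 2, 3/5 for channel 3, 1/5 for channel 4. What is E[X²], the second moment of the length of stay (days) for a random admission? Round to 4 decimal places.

56.5883

For each component E[X²] = Var + (mean)², giving 1: 6.048; 2: 130.75; 3: 58.1808; 4: 40.
Overall E[X²] = 0.1·6.048 + 0.1·130.75 + 0.6·58.1808 + 0.2·40 = 56.5883.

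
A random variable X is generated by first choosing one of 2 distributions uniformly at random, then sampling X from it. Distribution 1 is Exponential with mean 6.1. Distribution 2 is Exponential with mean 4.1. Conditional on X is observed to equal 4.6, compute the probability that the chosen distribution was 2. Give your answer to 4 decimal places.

0.5074

Likelihoods f(4.6 | ·): 1: 0.0771204; 2: 0.0794253.
Posterior ∝ prior × likelihood. Numerator for 2: 0.5·0.0794253 = 0.0397127.
Normalizing constant: 0.5·0.0771204 + 0.5·0.0794253 = 0.0782729.
P(2 | observation) = 0.0397127 / 0.0782729 = 0.507362.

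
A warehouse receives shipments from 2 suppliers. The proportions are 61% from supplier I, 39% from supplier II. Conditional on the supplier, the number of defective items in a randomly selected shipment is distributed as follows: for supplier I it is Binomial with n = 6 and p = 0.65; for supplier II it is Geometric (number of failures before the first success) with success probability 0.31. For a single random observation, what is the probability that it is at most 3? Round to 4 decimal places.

Conditional on each supplier, P(X ≤ 3): I: 0.352915; II: 0.773329.
By total probability, P(X ≤ 3) = 0.61·0.352915 + 0.39·0.773329 = 0.516876.

0.5169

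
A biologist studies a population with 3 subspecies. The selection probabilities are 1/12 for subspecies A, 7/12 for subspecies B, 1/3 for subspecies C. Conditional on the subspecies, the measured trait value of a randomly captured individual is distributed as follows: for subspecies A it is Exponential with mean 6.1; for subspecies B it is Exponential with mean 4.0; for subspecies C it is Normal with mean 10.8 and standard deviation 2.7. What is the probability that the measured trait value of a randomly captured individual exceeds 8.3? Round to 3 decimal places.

0.369

Conditional on each subspecies, P(X > 8.3): A: 0.256493; B: 0.125556; C: 0.822758.
By total probability, P(X > 8.3) = 0.0833333·0.256493 + 0.583333·0.125556 + 0.333333·0.822758 = 0.368868.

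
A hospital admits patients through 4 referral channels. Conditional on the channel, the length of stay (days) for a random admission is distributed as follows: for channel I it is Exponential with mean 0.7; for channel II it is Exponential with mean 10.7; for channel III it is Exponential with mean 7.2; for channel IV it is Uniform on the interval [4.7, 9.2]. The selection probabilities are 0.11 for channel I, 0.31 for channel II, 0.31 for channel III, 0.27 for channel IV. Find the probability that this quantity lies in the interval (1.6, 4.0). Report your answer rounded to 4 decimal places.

Conditional on each channel, P(1.6 < X < 4.0): I: 0.0984029; II: 0.173018; III: 0.226984; IV: 0.
By total probability, P(1.6 < X < 4.0) = 0.11·0.0984029 + 0.31·0.173018 + 0.31·0.226984 + 0.27·0 = 0.134825.

0.1348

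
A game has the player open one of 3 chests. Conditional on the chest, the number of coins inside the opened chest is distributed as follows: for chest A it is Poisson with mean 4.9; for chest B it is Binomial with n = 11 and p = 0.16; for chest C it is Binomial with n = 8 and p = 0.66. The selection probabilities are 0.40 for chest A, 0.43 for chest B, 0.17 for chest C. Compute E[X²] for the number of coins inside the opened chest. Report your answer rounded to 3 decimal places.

18.576

For each component E[X²] = Var + (mean)², giving A: 28.91; B: 4.576; C: 29.6736.
Overall E[X²] = 0.4·28.91 + 0.43·4.576 + 0.17·29.6736 = 18.5762.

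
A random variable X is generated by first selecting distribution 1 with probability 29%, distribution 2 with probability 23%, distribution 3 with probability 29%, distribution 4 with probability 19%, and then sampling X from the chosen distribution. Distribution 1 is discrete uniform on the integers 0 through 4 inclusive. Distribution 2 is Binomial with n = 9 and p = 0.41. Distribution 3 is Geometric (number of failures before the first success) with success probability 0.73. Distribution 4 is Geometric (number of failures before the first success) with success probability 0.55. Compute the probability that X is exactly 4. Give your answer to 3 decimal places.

Conditional on each component, P(X = 4): 1: 0.2; 2: 0.254546; 3: 0.00387952; 4: 0.0225534.
By total probability, P(X = 4) = 0.29·0.2 + 0.23·0.254546 + 0.29·0.00387952 + 0.19·0.0225534 = 0.121956.

0.122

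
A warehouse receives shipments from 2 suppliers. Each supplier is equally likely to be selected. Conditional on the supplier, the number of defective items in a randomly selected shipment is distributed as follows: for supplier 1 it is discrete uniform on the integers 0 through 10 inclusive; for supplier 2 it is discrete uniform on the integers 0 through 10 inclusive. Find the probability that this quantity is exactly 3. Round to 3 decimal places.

0.091

Conditional on each supplier, P(X = 3): 1: 0.0909091; 2: 0.0909091.
By total probability, P(X = 3) = 0.5·0.0909091 + 0.5·0.0909091 = 0.0909091.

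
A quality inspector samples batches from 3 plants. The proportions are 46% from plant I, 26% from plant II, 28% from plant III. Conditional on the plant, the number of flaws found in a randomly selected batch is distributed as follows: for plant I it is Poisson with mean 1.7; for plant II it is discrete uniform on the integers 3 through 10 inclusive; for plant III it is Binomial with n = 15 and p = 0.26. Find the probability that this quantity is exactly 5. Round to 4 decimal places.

Conditional on each plant, P(X = 5): I: 0.0216154; II: 0.125; III: 0.175687.
By total probability, P(X = 5) = 0.46·0.0216154 + 0.26·0.125 + 0.28·0.175687 = 0.0916354.

0.0916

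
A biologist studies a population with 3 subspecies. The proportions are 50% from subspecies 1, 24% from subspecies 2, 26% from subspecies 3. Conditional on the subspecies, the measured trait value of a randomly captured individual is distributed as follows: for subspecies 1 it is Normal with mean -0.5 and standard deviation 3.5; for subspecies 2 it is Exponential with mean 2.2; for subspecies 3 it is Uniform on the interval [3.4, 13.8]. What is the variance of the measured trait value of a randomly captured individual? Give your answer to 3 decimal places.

Per component, 1: μ=-0.5, E[X²]=12.5; 2: μ=2.2, E[X²]=9.68; 3: μ=8.6, E[X²]=82.9733.
E[X] = 0.5·-0.5 + 0.24·2.2 + 0.26·8.6 = 2.514.
E[X²] = 0.5·12.5 + 0.24·9.68 + 0.26·82.9733 = 30.1463.
Var(X) = E[X²] − (E[X])² = 30.1463 − 6.3202 = 23.8261.

23.826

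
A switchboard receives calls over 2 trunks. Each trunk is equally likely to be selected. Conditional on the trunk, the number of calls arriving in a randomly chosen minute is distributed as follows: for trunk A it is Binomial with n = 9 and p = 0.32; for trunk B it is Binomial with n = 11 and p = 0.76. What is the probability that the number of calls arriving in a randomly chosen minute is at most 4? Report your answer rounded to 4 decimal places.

Conditional on each trunk, P(X ≤ 4): A: 0.874815; B: 0.00593615.
By total probability, P(X ≤ 4) = 0.5·0.874815 + 0.5·0.00593615 = 0.440375.

0.4404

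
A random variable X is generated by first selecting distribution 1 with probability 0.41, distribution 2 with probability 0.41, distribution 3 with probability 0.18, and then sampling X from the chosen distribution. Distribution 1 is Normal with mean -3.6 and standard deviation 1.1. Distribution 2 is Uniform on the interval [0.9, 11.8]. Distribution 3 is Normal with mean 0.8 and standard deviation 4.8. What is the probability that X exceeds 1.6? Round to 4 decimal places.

0.4618

Conditional on each component, P(X > 1.6): 1: 1.13778e-06; 2: 0.93578; 3: 0.433816.
By total probability, P(X > 1.6) = 0.41·1.13778e-06 + 0.41·0.93578 + 0.18·0.433816 = 0.461757.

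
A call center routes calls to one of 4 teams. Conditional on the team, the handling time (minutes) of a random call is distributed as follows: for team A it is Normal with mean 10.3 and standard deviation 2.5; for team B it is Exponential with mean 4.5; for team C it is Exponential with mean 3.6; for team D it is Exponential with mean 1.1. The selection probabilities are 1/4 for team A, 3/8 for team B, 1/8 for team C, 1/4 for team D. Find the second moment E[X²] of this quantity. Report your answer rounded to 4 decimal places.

47.1175

For each component E[X²] = Var + (mean)², giving A: 112.34; B: 40.5; C: 25.92; D: 2.42.
Overall E[X²] = 0.25·112.34 + 0.375·40.5 + 0.125·25.92 + 0.25·2.42 = 47.1175.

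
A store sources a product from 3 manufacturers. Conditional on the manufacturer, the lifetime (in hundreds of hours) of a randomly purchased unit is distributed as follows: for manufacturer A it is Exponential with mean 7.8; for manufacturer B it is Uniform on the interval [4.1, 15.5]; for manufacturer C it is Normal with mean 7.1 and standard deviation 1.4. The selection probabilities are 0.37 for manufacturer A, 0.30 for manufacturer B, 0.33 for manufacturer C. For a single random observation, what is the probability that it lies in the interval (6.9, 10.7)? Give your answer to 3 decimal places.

Conditional on each manufacturer, P(6.9 < X < 10.7): A: 0.159222; B: 0.333333; C: 0.551735.
By total probability, P(6.9 < X < 10.7) = 0.37·0.159222 + 0.3·0.333333 + 0.33·0.551735 = 0.340984.

0.341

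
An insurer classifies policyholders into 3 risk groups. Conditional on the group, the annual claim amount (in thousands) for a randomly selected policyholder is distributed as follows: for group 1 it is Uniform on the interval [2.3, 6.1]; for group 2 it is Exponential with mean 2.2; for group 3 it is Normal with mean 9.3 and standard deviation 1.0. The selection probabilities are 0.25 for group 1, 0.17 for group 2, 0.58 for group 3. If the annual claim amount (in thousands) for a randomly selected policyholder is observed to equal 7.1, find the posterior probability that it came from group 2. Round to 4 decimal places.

Likelihoods f(7.1 | ·): 1: 0; 2: 0.0180298; 3: 0.0354746.
Posterior ∝ prior × likelihood. Numerator for 2: 0.17·0.0180298 = 0.00306506.
Normalizing constant: 0.25·0 + 0.17·0.0180298 + 0.58·0.0354746 = 0.0236403.
P(2 | observation) = 0.00306506 / 0.0236403 = 0.129654.

0.1297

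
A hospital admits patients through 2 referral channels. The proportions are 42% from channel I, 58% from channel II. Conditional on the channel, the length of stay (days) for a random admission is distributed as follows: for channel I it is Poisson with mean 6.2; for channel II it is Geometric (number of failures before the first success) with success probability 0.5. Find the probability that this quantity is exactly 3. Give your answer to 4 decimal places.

Conditional on each channel, P(X = 3): I: 0.0806117; II: 0.0625.
By total probability, P(X = 3) = 0.42·0.0806117 + 0.58·0.0625 = 0.0701069.

0.0701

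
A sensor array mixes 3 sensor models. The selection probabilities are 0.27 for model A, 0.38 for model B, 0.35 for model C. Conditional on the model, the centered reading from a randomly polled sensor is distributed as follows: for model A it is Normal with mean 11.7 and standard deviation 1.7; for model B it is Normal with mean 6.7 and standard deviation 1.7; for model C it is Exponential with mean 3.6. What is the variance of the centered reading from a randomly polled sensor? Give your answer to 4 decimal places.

16.4578

Per component, A: μ=11.7, E[X²]=139.78; B: μ=6.7, E[X²]=47.78; C: μ=3.6, E[X²]=25.92.
E[X] = 0.27·11.7 + 0.38·6.7 + 0.35·3.6 = 6.965.
E[X²] = 0.27·139.78 + 0.38·47.78 + 0.35·25.92 = 64.969.
Var(X) = E[X²] − (E[X])² = 64.969 − 48.5112 = 16.4578.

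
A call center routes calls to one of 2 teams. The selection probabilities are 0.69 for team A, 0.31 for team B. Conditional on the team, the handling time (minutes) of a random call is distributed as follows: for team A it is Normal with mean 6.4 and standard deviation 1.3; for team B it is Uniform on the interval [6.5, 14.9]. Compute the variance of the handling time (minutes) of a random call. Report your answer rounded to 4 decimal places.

Per component, A: μ=6.4, E[X²]=42.65; B: μ=10.7, E[X²]=120.37.
E[X] = 0.69·6.4 + 0.31·10.7 = 7.733.
E[X²] = 0.69·42.65 + 0.31·120.37 = 66.7432.
Var(X) = E[X²] − (E[X])² = 66.7432 − 59.7993 = 6.94391.

6.9439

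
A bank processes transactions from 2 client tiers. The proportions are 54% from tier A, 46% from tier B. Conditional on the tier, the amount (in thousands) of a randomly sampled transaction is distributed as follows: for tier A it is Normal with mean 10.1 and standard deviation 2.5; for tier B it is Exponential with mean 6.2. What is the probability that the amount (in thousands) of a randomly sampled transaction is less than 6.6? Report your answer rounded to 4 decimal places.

0.3450

Conditional on each tier, P(X < 6.6): A: 0.0807567; B: 0.655105.
By total probability, P(X < 6.6) = 0.54·0.0807567 + 0.46·0.655105 = 0.344957.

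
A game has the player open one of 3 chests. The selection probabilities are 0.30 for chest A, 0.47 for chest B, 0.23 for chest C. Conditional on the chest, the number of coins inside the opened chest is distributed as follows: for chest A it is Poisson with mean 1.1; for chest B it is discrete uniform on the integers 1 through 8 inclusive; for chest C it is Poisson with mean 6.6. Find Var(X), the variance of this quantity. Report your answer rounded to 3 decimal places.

Per component, A: μ=1.1, E[X²]=2.31; B: μ=4.5, E[X²]=25.5; C: μ=6.6, E[X²]=50.16.
E[X] = 0.3·1.1 + 0.47·4.5 + 0.23·6.6 = 3.963.
E[X²] = 0.3·2.31 + 0.47·25.5 + 0.23·50.16 = 24.2148.
Var(X) = E[X²] − (E[X])² = 24.2148 − 15.7054 = 8.50943.

8.509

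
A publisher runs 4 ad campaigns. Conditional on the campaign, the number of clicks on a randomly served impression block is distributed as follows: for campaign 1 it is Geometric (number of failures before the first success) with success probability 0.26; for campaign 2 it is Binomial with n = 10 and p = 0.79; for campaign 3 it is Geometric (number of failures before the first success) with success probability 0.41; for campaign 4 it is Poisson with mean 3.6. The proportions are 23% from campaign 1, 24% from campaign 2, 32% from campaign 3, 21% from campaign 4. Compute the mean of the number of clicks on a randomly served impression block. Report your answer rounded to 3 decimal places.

3.767

Component means — 1: 2.84615; 2: 7.9; 3: 1.43902; 4: 3.6.
E[X] = 0.23·2.84615 + 0.24·7.9 + 0.32·1.43902 + 0.21·3.6 = 3.7671.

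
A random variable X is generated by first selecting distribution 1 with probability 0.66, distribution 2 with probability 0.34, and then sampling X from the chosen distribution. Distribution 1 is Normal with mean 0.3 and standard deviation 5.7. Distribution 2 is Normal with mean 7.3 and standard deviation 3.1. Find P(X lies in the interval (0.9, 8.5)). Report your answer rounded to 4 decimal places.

Conditional on each component, P(0.9 < X < 8.5): 1: 0.382951; 2: 0.631173.
By total probability, P(0.9 < X < 8.5) = 0.66·0.382951 + 0.34·0.631173 = 0.467347.

0.4673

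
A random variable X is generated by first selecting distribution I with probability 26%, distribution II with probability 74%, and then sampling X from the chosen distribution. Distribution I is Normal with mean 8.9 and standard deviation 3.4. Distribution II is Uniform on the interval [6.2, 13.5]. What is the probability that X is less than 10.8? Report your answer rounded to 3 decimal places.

0.651

Conditional on each component, P(X < 10.8): I: 0.711859; II: 0.630137.
By total probability, P(X < 10.8) = 0.26·0.711859 + 0.74·0.630137 = 0.651385.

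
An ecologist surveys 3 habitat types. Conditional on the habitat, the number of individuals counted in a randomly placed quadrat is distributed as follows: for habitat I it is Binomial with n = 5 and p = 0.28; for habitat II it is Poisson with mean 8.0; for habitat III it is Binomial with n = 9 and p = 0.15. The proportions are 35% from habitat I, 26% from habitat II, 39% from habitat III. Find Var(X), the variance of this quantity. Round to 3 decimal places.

Per component, I: μ=1.4, E[X²]=2.968; II: μ=8, E[X²]=72; III: μ=1.35, E[X²]=2.97.
E[X] = 0.35·1.4 + 0.26·8 + 0.39·1.35 = 3.0965.
E[X²] = 0.35·2.968 + 0.26·72 + 0.39·2.97 = 20.9171.
Var(X) = E[X²] − (E[X])² = 20.9171 − 9.58831 = 11.3288.

11.329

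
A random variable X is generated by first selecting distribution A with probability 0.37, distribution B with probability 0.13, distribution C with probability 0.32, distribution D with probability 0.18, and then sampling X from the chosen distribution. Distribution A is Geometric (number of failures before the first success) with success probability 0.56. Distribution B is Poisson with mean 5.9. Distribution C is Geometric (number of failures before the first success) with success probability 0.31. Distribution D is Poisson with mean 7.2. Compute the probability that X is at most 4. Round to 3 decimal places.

0.701

Conditional on each component, P(X ≤ 4): A: 0.983508; B: 0.298665; C: 0.843597; D: 0.155516.
By total probability, P(X ≤ 4) = 0.37·0.983508 + 0.13·0.298665 + 0.32·0.843597 + 0.18·0.155516 = 0.700668.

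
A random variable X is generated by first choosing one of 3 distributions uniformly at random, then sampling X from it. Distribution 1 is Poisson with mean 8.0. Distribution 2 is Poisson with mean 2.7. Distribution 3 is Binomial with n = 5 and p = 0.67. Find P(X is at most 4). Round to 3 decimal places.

Conditional on each component, P(X ≤ 4): 1: 0.0996324; 2: 0.862908; 3: 0.864987.
By total probability, P(X ≤ 4) = 0.333333·0.0996324 + 0.333333·0.862908 + 0.333333·0.864987 = 0.609176.

0.609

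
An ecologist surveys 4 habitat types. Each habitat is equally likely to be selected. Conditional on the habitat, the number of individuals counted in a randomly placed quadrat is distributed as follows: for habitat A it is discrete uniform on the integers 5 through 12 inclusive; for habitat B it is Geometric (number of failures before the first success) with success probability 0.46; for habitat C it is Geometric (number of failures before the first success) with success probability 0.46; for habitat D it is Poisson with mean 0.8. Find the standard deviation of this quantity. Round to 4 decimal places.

Per component, A: μ=8.5, E[X²]=77.5; B: μ=1.17391, E[X²]=3.93006; C: μ=1.17391, E[X²]=3.93006; D: μ=0.8, E[X²]=1.44.
E[X] = 0.25·8.5 + 0.25·1.17391 + 0.25·1.17391 + 0.25·0.8 = 2.91196.
E[X²] = 0.25·77.5 + 0.25·3.93006 + 0.25·3.93006 + 0.25·1.44 = 21.7.
Var(X) = E[X²] − (E[X])² = 21.7 − 8.47949 = 13.2205.
SD(X) = √13.2205 = 3.63601.

3.6360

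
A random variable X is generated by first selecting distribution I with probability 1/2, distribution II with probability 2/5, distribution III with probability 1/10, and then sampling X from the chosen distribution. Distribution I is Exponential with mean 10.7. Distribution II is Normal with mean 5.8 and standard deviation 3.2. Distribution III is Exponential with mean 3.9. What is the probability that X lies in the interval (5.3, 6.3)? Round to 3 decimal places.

Conditional on each component, P(5.3 < X < 6.3): I: 0.0543704; II: 0.124164; III: 0.05811.
By total probability, P(5.3 < X < 6.3) = 0.5·0.0543704 + 0.4·0.124164 + 0.1·0.05811 = 0.0826618.

0.083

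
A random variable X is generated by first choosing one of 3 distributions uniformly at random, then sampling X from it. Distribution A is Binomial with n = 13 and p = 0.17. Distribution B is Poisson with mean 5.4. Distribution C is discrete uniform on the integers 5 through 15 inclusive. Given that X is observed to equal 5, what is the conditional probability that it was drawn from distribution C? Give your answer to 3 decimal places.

0.298

Likelihoods P(X=5 | ·): A: 0.0411574; B: 0.172821; C: 0.0909091.
Posterior ∝ prior × likelihood. Numerator for C: 0.333333·0.0909091 = 0.030303.
Normalizing constant: 0.333333·0.0411574 + 0.333333·0.172821 + 0.333333·0.0909091 = 0.101629.
P(C | observation) = 0.030303 / 0.101629 = 0.298172.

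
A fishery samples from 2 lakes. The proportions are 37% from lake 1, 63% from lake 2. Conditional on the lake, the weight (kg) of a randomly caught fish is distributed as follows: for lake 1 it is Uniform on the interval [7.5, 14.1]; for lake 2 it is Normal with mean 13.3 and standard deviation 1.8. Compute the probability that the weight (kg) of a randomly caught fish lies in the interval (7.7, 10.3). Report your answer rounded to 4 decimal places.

0.1753

Conditional on each lake, P(7.7 < X < 10.3): 1: 0.393939; 2: 0.0468584.
By total probability, P(7.7 < X < 10.3) = 0.37·0.393939 + 0.63·0.0468584 = 0.175278.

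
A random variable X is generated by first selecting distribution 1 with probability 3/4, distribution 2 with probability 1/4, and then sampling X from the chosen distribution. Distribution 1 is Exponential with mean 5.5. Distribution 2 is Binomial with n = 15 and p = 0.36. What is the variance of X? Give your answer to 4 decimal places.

Per component, 1: μ=5.5, E[X²]=60.5; 2: μ=5.4, E[X²]=32.616.
E[X] = 0.75·5.5 + 0.25·5.4 = 5.475.
E[X²] = 0.75·60.5 + 0.25·32.616 = 53.529.
Var(X) = E[X²] − (E[X])² = 53.529 − 29.9756 = 23.5534.

23.5534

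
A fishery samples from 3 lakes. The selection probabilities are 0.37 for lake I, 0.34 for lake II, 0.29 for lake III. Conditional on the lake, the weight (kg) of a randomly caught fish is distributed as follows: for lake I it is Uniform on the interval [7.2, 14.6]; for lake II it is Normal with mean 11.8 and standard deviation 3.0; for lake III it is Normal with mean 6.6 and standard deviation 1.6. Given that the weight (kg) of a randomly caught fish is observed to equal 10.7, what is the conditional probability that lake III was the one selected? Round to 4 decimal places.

Likelihoods f(10.7 | ·): I: 0.135135; II: 0.124335; III: 0.00935218.
Posterior ∝ prior × likelihood. Numerator for III: 0.29·0.00935218 = 0.00271213.
Normalizing constant: 0.37·0.135135 + 0.34·0.124335 + 0.29·0.00935218 = 0.0949861.
P(III | observation) = 0.00271213 / 0.0949861 = 0.0285529.

0.0286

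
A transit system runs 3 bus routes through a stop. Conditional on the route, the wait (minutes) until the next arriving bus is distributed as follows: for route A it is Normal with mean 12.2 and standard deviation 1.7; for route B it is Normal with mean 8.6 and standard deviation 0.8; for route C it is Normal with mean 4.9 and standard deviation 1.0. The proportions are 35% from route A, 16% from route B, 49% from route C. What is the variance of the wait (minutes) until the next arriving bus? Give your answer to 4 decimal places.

Per component, A: μ=12.2, E[X²]=151.73; B: μ=8.6, E[X²]=74.6; C: μ=4.9, E[X²]=25.01.
E[X] = 0.35·12.2 + 0.16·8.6 + 0.49·4.9 = 8.047.
E[X²] = 0.35·151.73 + 0.16·74.6 + 0.49·25.01 = 77.2964.
Var(X) = E[X²] − (E[X])² = 77.2964 − 64.7542 = 12.5422.

12.5422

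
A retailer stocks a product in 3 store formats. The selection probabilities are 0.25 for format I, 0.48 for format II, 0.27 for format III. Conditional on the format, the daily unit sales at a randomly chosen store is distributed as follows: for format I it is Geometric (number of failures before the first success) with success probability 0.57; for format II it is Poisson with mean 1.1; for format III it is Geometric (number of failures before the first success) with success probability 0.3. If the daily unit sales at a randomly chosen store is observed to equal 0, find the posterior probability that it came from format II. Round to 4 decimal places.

Likelihoods P(X=0 | ·): I: 0.57; II: 0.332871; III: 0.3.
Posterior ∝ prior × likelihood. Numerator for II: 0.48·0.332871 = 0.159778.
Normalizing constant: 0.25·0.57 + 0.48·0.332871 + 0.27·0.3 = 0.383278.
P(II | observation) = 0.159778 / 0.383278 = 0.416873.

0.4169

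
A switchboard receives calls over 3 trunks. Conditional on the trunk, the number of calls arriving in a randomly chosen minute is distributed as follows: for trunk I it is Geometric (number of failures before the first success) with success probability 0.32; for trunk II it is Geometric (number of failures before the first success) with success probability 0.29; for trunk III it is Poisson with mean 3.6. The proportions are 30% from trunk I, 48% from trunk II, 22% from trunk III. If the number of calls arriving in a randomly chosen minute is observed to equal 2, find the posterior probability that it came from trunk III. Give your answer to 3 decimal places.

Likelihoods P(X=2 | ·): I: 0.147968; II: 0.146189; III: 0.177058.
Posterior ∝ prior × likelihood. Numerator for III: 0.22·0.177058 = 0.0389527.
Normalizing constant: 0.3·0.147968 + 0.48·0.146189 + 0.22·0.177058 = 0.153514.
P(III | observation) = 0.0389527 / 0.153514 = 0.253741.

0.254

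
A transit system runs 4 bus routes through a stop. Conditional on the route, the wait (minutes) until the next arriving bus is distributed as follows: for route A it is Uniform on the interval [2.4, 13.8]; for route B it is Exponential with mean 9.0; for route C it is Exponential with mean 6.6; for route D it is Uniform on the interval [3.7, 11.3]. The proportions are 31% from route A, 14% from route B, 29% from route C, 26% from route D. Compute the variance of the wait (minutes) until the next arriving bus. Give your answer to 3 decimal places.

29.224

Per component, A: μ=8.1, E[X²]=76.44; B: μ=9, E[X²]=162; C: μ=6.6, E[X²]=87.12; D: μ=7.5, E[X²]=61.0633.
E[X] = 0.31·8.1 + 0.14·9 + 0.29·6.6 + 0.26·7.5 = 7.635.
E[X²] = 0.31·76.44 + 0.14·162 + 0.29·87.12 + 0.26·61.0633 = 87.5177.
Var(X) = E[X²] − (E[X])² = 87.5177 − 58.2932 = 29.2244.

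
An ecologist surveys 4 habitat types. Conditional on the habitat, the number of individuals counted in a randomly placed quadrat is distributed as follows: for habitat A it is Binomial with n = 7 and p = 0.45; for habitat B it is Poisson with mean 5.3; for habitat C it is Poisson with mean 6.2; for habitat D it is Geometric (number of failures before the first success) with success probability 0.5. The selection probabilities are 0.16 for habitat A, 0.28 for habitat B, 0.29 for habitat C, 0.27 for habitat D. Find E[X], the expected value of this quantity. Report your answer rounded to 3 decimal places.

4.056

Component means — A: 3.15; B: 5.3; C: 6.2; D: 1.
E[X] = 0.16·3.15 + 0.28·5.3 + 0.29·6.2 + 0.27·1 = 4.056.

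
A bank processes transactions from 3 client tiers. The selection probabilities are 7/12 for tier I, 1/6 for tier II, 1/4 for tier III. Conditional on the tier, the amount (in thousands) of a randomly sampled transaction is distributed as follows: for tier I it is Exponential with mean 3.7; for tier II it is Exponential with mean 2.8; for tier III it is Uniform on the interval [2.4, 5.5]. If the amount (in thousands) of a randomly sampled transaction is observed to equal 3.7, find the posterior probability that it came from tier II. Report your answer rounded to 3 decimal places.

Likelihoods f(3.7 | ·): I: 0.0994269; II: 0.0952693; III: 0.322581.
Posterior ∝ prior × likelihood. Numerator for II: 0.166667·0.0952693 = 0.0158782.
Normalizing constant: 0.583333·0.0994269 + 0.166667·0.0952693 + 0.25·0.322581 = 0.154522.
P(II | observation) = 0.0158782 / 0.154522 = 0.102757.

0.103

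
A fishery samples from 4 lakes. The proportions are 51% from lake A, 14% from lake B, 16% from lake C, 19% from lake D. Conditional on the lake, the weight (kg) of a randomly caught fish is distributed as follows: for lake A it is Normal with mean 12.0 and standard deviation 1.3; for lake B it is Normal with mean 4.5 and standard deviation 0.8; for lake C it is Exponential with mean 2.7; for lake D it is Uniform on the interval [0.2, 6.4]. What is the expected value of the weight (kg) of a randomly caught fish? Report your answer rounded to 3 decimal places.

7.809

Component means — A: 12; B: 4.5; C: 2.7; D: 3.3.
E[X] = 0.51·12 + 0.14·4.5 + 0.16·2.7 + 0.19·3.3 = 7.809.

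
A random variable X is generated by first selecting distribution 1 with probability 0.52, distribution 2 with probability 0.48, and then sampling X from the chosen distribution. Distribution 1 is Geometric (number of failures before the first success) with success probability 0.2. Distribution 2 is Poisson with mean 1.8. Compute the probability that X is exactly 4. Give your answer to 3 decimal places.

0.077

Conditional on each component, P(X = 4): 1: 0.08192; 2: 0.0723017.
By total probability, P(X = 4) = 0.52·0.08192 + 0.48·0.0723017 = 0.0773032.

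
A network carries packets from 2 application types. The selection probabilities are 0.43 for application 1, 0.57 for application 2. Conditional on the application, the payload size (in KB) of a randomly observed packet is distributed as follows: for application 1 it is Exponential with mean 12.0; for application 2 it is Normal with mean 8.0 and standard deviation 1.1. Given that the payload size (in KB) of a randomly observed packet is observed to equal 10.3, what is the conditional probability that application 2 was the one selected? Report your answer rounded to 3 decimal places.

0.605

Likelihoods f(10.3 | ·): 1: 0.0353223; 2: 0.0407541.
Posterior ∝ prior × likelihood. Numerator for 2: 0.57·0.0407541 = 0.0232298.
Normalizing constant: 0.43·0.0353223 + 0.57·0.0407541 = 0.0384184.
P(2 | observation) = 0.0232298 / 0.0384184 = 0.604653.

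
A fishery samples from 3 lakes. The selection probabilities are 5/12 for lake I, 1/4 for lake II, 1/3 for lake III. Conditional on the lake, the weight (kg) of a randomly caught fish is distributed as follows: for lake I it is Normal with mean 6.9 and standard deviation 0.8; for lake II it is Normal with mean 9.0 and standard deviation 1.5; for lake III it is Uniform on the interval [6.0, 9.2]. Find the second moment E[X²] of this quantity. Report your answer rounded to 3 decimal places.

60.454

For each component E[X²] = Var + (mean)², giving I: 48.25; II: 83.25; III: 58.6133.
Overall E[X²] = 0.416667·48.25 + 0.25·83.25 + 0.333333·58.6133 = 60.4544.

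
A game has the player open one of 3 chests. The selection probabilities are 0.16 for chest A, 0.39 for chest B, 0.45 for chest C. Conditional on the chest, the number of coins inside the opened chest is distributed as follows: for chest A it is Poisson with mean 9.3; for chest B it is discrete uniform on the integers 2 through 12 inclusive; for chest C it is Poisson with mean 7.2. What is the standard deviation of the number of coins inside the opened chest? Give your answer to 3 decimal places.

Per component, A: μ=9.3, E[X²]=95.79; B: μ=7, E[X²]=59; C: μ=7.2, E[X²]=59.04.
E[X] = 0.16·9.3 + 0.39·7 + 0.45·7.2 = 7.458.
E[X²] = 0.16·95.79 + 0.39·59 + 0.45·59.04 = 64.9044.
Var(X) = E[X²] − (E[X])² = 64.9044 − 55.6218 = 9.28264.
SD(X) = √9.28264 = 3.04674.

3.047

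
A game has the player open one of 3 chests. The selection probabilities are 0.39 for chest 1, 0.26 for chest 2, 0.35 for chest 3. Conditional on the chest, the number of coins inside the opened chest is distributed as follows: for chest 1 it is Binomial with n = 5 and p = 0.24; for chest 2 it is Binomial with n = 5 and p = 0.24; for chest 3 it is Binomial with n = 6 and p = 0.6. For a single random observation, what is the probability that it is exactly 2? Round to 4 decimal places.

Conditional on each chest, P(X = 2): 1: 0.25285; 2: 0.25285; 3: 0.13824.
By total probability, P(X = 2) = 0.39·0.25285 + 0.26·0.25285 + 0.35·0.13824 = 0.212737.

0.2127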